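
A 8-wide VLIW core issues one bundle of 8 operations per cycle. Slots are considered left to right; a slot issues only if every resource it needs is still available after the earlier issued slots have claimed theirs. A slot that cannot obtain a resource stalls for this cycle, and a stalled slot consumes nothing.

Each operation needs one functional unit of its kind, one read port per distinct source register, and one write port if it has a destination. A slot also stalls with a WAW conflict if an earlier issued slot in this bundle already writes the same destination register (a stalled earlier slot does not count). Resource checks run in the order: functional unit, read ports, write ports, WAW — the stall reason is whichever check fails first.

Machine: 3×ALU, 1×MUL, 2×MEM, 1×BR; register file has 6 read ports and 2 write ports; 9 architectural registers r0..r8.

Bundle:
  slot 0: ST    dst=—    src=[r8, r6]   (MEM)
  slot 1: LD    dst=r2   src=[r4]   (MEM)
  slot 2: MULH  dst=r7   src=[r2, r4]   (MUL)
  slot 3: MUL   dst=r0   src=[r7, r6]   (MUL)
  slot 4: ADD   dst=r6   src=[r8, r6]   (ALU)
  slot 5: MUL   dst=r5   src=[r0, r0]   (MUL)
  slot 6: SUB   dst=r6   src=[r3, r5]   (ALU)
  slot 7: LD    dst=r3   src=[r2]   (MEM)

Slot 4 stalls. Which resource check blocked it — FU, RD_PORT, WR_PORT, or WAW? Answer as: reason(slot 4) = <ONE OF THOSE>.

reason(slot 4) = RD_PORT

#0 MEM src=r8,r6 dispatched  <A:3 Mu:1 Ld:1 B:1 rd:4 wr:2>
#1 MEM src=r4 dispatched  <A:3 Mu:1 Ld:0 B:1 rd:3 wr:1>
#2 MUL src=r2,r4 dispatched  <A:3 Mu:0 Ld:0 B:1 rd:1 wr:0>
#3 MUL src=r7,r6 held:FU  <A:3 Mu:0 Ld:0 B:1 rd:1 wr:0>
#4 ALU src=r8,r6 held:RD_PORT  <A:3 Mu:0 Ld:0 B:1 rd:1 wr:0>
#5 MUL src=r0,r0 held:FU  <A:3 Mu:0 Ld:0 B:1 rd:1 wr:0>
#6 ALU src=r3,r5 held:RD_PORT  <A:3 Mu:0 Ld:0 B:1 rd:1 wr:0>
#7 MEM src=r2 held:FU  <A:3 Mu:0 Ld:0 B:1 rd:1 wr:0>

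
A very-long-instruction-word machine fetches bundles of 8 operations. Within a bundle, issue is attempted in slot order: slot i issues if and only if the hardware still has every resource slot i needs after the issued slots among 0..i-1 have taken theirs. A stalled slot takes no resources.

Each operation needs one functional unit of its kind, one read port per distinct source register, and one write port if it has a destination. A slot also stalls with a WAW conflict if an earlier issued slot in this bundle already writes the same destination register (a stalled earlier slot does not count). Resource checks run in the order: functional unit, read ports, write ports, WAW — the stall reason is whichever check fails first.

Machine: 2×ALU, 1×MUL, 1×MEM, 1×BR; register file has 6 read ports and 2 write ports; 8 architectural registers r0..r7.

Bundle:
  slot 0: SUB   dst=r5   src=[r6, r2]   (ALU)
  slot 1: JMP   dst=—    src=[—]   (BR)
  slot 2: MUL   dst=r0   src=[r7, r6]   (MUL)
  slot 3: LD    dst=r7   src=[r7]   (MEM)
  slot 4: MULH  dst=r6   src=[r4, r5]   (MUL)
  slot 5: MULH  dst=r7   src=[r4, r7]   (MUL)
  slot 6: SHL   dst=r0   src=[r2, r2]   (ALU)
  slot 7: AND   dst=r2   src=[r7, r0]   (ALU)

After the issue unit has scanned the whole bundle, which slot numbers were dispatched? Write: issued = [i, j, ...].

  0. ALU→r5 ⇒ go  {1A/1Mu/1Ld/1B | 4r 1w}
  1. BR ⇒ go  {1A/1Mu/1Ld/0B | 4r 1w}
  2. MUL→r0 ⇒ go  {1A/0Mu/1Ld/0B | 2r 0w}
  3. MEM→r7 ⇒ no(WR_PORT)  {1A/0Mu/1Ld/0B | 2r 0w}
  4. MUL→r6 ⇒ no(FU)  {1A/0Mu/1Ld/0B | 2r 0w}
  5. MUL→r7 ⇒ no(FU)  {1A/0Mu/1Ld/0B | 2r 0w}
  6. ALU→r0 ⇒ no(WR_PORT)  {1A/0Mu/1Ld/0B | 2r 0w}
  7. ALU→r2 ⇒ no(WR_PORT)  {1A/0Mu/1Ld/0B | 2r 0w}

issued = [0, 1, 2]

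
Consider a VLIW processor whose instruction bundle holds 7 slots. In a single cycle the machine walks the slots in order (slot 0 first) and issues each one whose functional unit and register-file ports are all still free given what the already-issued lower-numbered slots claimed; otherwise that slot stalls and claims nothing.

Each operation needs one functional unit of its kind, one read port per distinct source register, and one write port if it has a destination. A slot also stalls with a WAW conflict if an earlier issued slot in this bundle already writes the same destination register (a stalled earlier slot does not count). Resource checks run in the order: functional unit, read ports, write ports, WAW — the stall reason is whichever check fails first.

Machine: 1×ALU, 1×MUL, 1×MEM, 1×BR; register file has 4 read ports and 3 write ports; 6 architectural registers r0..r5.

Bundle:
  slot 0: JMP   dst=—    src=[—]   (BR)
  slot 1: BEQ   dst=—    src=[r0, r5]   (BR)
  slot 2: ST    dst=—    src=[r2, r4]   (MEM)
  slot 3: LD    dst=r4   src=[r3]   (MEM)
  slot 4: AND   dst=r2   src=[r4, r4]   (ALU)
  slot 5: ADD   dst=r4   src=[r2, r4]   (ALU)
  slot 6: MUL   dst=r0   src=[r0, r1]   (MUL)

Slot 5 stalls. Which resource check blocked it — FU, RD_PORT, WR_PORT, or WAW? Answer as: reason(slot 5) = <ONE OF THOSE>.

[0] BR needs rd=0 wr=0: ok; after: ALU=1 MUL=1 MEM=1 BR=0, R=4, W=3
[1] BR needs rd=2 wr=0: FU; after: ALU=1 MUL=1 MEM=1 BR=0, R=4, W=3
[2] MEM needs rd=2 wr=0: ok; after: ALU=1 MUL=1 MEM=0 BR=0, R=2, W=3
[3] MEM needs rd=1 wr=1: FU; after: ALU=1 MUL=1 MEM=0 BR=0, R=2, W=3
[4] ALU needs rd=1 wr=1: ok; after: ALU=0 MUL=1 MEM=0 BR=0, R=1, W=2
[5] ALU needs rd=2 wr=1: FU; after: ALU=0 MUL=1 MEM=0 BR=0, R=1, W=2
[6] MUL needs rd=2 wr=1: RD_PORT; after: ALU=0 MUL=1 MEM=0 BR=0, R=1, W=2

reason(slot 5) = FU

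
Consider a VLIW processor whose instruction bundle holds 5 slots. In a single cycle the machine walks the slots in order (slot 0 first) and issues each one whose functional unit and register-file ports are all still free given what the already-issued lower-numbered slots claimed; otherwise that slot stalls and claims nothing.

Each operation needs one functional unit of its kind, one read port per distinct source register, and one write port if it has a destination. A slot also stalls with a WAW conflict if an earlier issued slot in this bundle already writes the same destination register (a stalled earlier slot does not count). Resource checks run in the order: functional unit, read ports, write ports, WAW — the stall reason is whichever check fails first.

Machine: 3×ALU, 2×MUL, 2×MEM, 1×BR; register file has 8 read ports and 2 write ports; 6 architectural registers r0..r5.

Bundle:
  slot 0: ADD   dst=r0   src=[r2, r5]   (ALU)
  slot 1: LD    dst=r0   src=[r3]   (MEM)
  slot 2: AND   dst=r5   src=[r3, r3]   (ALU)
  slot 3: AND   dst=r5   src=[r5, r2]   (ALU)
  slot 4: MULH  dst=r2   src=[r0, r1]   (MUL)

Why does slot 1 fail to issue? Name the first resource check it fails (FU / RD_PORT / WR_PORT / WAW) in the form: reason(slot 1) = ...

reason(slot 1) = WAW

slot 0 (ALU): ISSUE — free A2,Mu2,Ld2,B1 rp6 wp1
slot 1 (MEM): stall WAW — free A2,Mu2,Ld2,B1 rp6 wp1
slot 2 (ALU): ISSUE — free A1,Mu2,Ld2,B1 rp5 wp0
slot 3 (ALU): stall WR_PORT — free A1,Mu2,Ld2,B1 rp5 wp0
slot 4 (MUL): stall WR_PORT — free A1,Mu2,Ld2,B1 rp5 wp0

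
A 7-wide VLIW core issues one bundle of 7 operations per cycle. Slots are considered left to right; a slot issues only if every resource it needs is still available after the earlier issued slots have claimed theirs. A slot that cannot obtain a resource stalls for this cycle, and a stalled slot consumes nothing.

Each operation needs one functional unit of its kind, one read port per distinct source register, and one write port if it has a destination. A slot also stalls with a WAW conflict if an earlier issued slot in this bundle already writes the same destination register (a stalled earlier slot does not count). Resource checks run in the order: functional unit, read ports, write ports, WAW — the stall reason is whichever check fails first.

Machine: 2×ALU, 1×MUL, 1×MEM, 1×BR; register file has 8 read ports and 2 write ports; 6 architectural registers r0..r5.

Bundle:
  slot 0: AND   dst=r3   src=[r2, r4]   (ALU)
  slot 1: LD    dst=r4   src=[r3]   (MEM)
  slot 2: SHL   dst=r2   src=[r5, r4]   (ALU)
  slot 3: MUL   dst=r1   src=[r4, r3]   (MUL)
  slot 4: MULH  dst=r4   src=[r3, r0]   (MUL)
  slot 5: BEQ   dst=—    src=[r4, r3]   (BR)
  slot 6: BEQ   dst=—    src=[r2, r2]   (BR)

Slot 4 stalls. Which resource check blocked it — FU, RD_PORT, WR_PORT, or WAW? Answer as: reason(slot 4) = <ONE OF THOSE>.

(0) want 1×ALU +2rd +1wr — yes → AL1|MU1|ME1|BR1|rd6|wr1
(1) want 1×MEM +1rd +1wr — yes → AL1|MU1|ME0|BR1|rd5|wr0
(2) want 1×ALU +2rd +1wr — WR_PORT → AL1|MU1|ME0|BR1|rd5|wr0
(3) want 1×MUL +2rd +1wr — WR_PORT → AL1|MU1|ME0|BR1|rd5|wr0
(4) want 1×MUL +2rd +1wr — WR_PORT → AL1|MU1|ME0|BR1|rd5|wr0
(5) want 1×BR +2rd +0wr — yes → AL1|MU1|ME0|BR0|rd3|wr0
(6) want 1×BR +1rd +0wr — FU → AL1|MU1|ME0|BR0|rd3|wr0

reason(slot 4) = WR_PORT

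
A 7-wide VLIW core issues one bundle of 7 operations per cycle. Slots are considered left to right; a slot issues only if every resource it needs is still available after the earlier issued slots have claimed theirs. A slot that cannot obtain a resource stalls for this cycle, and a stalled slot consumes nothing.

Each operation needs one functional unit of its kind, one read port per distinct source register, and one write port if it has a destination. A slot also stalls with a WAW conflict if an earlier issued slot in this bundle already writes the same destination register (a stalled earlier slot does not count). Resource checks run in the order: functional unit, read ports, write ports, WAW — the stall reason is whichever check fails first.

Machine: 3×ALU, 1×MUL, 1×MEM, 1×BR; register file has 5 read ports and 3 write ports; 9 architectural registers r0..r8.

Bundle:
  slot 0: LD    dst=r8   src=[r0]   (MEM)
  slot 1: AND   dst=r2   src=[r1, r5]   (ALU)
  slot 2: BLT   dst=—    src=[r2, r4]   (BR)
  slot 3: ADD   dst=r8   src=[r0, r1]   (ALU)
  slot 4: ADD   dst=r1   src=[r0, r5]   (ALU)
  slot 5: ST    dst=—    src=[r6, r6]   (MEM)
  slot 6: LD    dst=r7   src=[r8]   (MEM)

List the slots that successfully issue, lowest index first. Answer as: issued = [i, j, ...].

[0] MEM needs rd=1 wr=1: ok; after: ALU=3 MUL=1 MEM=0 BR=1, R=4, W=2
[1] ALU needs rd=2 wr=1: ok; after: ALU=2 MUL=1 MEM=0 BR=1, R=2, W=1
[2] BR needs rd=2 wr=0: ok; after: ALU=2 MUL=1 MEM=0 BR=0, R=0, W=1
[3] ALU needs rd=2 wr=1: RD_PORT; after: ALU=2 MUL=1 MEM=0 BR=0, R=0, W=1
[4] ALU needs rd=2 wr=1: RD_PORT; after: ALU=2 MUL=1 MEM=0 BR=0, R=0, W=1
[5] MEM needs rd=1 wr=0: FU; after: ALU=2 MUL=1 MEM=0 BR=0, R=0, W=1
[6] MEM needs rd=1 wr=1: FU; after: ALU=2 MUL=1 MEM=0 BR=0, R=0, W=1

issued = [0, 1, 2]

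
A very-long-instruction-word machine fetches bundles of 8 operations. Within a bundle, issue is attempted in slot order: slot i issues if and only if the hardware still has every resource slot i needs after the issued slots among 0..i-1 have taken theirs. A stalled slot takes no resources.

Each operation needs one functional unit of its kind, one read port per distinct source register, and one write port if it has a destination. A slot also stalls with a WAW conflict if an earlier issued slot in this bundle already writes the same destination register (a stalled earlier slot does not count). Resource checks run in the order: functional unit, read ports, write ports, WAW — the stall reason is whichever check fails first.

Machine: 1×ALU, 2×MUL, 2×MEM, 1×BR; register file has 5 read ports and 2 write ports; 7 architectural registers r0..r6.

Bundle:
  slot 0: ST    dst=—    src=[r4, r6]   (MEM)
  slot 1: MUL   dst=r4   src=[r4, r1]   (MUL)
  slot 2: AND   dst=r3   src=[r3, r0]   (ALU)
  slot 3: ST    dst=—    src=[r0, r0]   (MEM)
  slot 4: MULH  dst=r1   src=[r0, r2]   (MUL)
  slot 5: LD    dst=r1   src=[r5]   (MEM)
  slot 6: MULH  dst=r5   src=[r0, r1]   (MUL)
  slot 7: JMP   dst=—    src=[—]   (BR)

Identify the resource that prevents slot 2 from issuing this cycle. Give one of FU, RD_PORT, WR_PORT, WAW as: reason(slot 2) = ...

  0. MEM ⇒ go  {1A/2Mu/1Ld/1B | 3r 2w}
  1. MUL→r4 ⇒ go  {1A/1Mu/1Ld/1B | 1r 1w}
  2. ALU→r3 ⇒ no(RD_PORT)  {1A/1Mu/1Ld/1B | 1r 1w}
  3. MEM ⇒ go  {1A/1Mu/0Ld/1B | 0r 1w}
  4. MUL→r1 ⇒ no(RD_PORT)  {1A/1Mu/0Ld/1B | 0r 1w}
  5. MEM→r1 ⇒ no(FU)  {1A/1Mu/0Ld/1B | 0r 1w}
  6. MUL→r5 ⇒ no(RD_PORT)  {1A/1Mu/0Ld/1B | 0r 1w}
  7. BR ⇒ go  {1A/1Mu/0Ld/0B | 0r 1w}

reason(slot 2) = RD_PORT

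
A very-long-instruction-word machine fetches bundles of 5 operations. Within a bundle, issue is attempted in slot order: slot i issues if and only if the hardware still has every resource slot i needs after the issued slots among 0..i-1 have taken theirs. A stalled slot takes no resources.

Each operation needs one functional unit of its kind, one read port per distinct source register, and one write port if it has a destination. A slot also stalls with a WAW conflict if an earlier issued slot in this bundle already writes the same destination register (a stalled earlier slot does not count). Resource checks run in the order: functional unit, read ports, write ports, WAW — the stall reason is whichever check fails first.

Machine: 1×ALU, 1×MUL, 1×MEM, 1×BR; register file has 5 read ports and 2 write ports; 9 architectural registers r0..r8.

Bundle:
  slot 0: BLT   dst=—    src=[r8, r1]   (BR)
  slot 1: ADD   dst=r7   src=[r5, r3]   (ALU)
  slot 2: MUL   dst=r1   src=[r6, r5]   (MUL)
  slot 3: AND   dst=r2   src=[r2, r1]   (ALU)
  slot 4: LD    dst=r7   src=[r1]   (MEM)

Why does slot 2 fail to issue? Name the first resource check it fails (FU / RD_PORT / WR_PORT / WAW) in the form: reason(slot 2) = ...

reason(slot 2) = RD_PORT

(0) want 1×BR +2rd +0wr — yes → AL1|MU1|ME1|BR0|rd3|wr2
(1) want 1×ALU +2rd +1wr — yes → AL0|MU1|ME1|BR0|rd1|wr1
(2) want 1×MUL +2rd +1wr — RD_PORT → AL0|MU1|ME1|BR0|rd1|wr1
(3) want 1×ALU +2rd +1wr — FU → AL0|MU1|ME1|BR0|rd1|wr1
(4) want 1×MEM +1rd +1wr — WAW → AL0|MU1|ME1|BR0|rd1|wr1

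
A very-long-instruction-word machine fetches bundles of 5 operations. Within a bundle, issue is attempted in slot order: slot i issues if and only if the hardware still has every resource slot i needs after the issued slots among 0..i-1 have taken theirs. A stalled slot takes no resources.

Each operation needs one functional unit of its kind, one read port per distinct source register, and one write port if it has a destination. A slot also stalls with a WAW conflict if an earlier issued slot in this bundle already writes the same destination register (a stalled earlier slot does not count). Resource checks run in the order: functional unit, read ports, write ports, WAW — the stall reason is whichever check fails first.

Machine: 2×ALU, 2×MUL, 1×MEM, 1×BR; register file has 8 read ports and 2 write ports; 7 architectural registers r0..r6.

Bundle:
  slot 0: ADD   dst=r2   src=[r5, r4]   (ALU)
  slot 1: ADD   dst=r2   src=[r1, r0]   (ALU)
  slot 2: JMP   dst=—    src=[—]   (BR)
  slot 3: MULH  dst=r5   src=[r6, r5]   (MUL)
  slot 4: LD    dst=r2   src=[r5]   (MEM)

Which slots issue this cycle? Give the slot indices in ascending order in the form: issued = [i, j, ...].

[0] ALU needs rd=2 wr=1: ok; after: ALU=1 MUL=2 MEM=1 BR=1, R=6, W=1
[1] ALU needs rd=2 wr=1: WAW; after: ALU=1 MUL=2 MEM=1 BR=1, R=6, W=1
[2] BR needs rd=0 wr=0: ok; after: ALU=1 MUL=2 MEM=1 BR=0, R=6, W=1
[3] MUL needs rd=2 wr=1: ok; after: ALU=1 MUL=1 MEM=1 BR=0, R=4, W=0
[4] MEM needs rd=1 wr=1: WR_PORT; after: ALU=1 MUL=1 MEM=1 BR=0, R=4, W=0

issued = [0, 2, 3]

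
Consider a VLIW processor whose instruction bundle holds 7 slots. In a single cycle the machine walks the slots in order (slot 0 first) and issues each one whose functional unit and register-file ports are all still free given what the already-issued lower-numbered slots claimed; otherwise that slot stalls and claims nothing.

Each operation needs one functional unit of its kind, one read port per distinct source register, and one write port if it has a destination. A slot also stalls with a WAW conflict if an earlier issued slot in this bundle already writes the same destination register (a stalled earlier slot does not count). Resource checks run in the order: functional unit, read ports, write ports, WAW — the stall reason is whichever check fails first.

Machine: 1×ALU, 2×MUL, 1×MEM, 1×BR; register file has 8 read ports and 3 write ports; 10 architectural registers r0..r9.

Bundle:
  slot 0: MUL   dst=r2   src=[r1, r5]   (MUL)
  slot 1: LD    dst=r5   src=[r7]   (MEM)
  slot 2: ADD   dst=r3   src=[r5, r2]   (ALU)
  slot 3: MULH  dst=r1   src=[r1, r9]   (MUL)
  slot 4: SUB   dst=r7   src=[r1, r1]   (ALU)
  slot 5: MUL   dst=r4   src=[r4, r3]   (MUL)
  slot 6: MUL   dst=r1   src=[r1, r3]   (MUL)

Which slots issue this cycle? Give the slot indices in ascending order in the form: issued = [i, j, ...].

issued = [0, 1, 2]

  0. MUL→r2 ⇒ go  {1A/1Mu/1Ld/1B | 6r 2w}
  1. MEM→r5 ⇒ go  {1A/1Mu/0Ld/1B | 5r 1w}
  2. ALU→r3 ⇒ go  {0A/1Mu/0Ld/1B | 3r 0w}
  3. MUL→r1 ⇒ no(WR_PORT)  {0A/1Mu/0Ld/1B | 3r 0w}
  4. ALU→r7 ⇒ no(FU)  {0A/1Mu/0Ld/1B | 3r 0w}
  5. MUL→r4 ⇒ no(WR_PORT)  {0A/1Mu/0Ld/1B | 3r 0w}
  6. MUL→r1 ⇒ no(WR_PORT)  {0A/1Mu/0Ld/1B | 3r 0w}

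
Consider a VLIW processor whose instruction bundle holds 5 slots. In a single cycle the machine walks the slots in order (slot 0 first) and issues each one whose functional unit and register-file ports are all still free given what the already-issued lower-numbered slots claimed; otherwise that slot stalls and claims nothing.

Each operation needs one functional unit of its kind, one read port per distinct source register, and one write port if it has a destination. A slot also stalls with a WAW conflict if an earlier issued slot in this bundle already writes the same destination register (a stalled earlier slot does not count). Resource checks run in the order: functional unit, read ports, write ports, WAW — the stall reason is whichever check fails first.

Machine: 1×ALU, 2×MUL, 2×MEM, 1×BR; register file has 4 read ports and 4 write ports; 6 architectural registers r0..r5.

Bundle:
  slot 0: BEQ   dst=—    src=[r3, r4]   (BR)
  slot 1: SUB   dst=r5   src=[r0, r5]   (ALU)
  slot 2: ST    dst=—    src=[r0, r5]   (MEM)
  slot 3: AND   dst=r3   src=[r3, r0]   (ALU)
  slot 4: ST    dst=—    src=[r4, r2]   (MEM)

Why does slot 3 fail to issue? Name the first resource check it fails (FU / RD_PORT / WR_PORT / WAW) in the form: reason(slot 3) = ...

#0 BR src=r3,r4 dispatched  <A:1 Mu:2 Ld:2 B:0 rd:2 wr:4>
#1 ALU src=r0,r5 dispatched  <A:0 Mu:2 Ld:2 B:0 rd:0 wr:3>
#2 MEM src=r0,r5 held:RD_PORT  <A:0 Mu:2 Ld:2 B:0 rd:0 wr:3>
#3 ALU src=r3,r0 held:FU  <A:0 Mu:2 Ld:2 B:0 rd:0 wr:3>
#4 MEM src=r4,r2 held:RD_PORT  <A:0 Mu:2 Ld:2 B:0 rd:0 wr:3>

reason(slot 3) = FU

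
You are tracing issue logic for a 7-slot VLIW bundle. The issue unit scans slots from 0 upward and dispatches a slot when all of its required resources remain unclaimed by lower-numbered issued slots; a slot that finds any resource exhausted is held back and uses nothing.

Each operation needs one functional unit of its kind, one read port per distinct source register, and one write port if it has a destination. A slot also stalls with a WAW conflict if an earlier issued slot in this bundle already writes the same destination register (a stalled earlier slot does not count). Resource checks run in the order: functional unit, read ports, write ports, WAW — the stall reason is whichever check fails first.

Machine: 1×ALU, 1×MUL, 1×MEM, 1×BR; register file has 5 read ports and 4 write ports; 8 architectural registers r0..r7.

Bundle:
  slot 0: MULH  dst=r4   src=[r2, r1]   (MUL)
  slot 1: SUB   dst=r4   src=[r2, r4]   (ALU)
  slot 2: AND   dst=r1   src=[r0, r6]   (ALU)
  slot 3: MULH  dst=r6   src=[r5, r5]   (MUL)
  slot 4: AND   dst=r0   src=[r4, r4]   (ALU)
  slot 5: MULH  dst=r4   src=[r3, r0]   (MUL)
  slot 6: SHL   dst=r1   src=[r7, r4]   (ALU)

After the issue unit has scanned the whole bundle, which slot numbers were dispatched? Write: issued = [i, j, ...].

[0] MUL needs rd=2 wr=1: ok; after: ALU=1 MUL=0 MEM=1 BR=1, R=3, W=3
[1] ALU needs rd=2 wr=1: WAW; after: ALU=1 MUL=0 MEM=1 BR=1, R=3, W=3
[2] ALU needs rd=2 wr=1: ok; after: ALU=0 MUL=0 MEM=1 BR=1, R=1, W=2
[3] MUL needs rd=1 wr=1: FU; after: ALU=0 MUL=0 MEM=1 BR=1, R=1, W=2
[4] ALU needs rd=1 wr=1: FU; after: ALU=0 MUL=0 MEM=1 BR=1, R=1, W=2
[5] MUL needs rd=2 wr=1: FU; after: ALU=0 MUL=0 MEM=1 BR=1, R=1, W=2
[6] ALU needs rd=2 wr=1: FU; after: ALU=0 MUL=0 MEM=1 BR=1, R=1, W=2

issued = [0, 2]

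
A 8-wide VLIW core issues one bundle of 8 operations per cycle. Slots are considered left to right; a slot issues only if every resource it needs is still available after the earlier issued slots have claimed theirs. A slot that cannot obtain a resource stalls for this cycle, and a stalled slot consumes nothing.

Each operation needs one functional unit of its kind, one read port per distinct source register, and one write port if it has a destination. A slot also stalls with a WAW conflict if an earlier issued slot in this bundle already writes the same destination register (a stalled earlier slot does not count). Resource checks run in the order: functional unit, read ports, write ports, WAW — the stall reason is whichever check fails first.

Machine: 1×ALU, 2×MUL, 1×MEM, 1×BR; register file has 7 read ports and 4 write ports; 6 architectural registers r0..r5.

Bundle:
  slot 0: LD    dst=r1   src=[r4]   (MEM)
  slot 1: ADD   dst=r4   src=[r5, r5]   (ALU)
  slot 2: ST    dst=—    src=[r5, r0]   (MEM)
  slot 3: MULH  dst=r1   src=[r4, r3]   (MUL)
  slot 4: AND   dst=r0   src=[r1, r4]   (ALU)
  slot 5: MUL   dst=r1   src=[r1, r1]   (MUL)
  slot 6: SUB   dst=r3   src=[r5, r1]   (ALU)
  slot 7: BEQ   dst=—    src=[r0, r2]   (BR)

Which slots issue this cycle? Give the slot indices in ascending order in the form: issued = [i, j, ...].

issued = [0, 1, 7]

  0. MEM→r1 ⇒ go  {1A/2Mu/0Ld/1B | 6r 3w}
  1. ALU→r4 ⇒ go  {0A/2Mu/0Ld/1B | 5r 2w}
  2. MEM ⇒ no(FU)  {0A/2Mu/0Ld/1B | 5r 2w}
  3. MUL→r1 ⇒ no(WAW)  {0A/2Mu/0Ld/1B | 5r 2w}
  4. ALU→r0 ⇒ no(FU)  {0A/2Mu/0Ld/1B | 5r 2w}
  5. MUL→r1 ⇒ no(WAW)  {0A/2Mu/0Ld/1B | 5r 2w}
  6. ALU→r3 ⇒ no(FU)  {0A/2Mu/0Ld/1B | 5r 2w}
  7. BR ⇒ go  {0A/2Mu/0Ld/0B | 3r 2w}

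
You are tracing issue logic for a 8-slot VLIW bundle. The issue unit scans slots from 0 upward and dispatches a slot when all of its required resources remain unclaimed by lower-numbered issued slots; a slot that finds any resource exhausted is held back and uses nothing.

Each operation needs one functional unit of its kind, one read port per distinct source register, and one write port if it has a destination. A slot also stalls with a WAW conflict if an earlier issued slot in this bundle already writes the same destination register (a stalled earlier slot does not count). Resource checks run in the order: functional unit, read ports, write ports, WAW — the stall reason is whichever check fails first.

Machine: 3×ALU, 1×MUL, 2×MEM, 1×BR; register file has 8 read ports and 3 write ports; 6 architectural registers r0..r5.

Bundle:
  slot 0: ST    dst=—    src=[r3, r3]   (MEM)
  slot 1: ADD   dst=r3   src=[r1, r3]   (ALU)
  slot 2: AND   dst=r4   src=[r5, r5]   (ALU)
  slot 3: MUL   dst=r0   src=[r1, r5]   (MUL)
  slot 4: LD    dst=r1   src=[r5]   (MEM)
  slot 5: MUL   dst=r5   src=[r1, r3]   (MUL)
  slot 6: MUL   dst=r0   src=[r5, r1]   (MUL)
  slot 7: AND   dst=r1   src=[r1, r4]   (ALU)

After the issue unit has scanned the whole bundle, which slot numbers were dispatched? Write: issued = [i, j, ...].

issued = [0, 1, 2, 3]

#0 MEM src=r3,r3 dispatched  <A:3 Mu:1 Ld:1 B:1 rd:7 wr:3>
#1 ALU src=r1,r3 dispatched  <A:2 Mu:1 Ld:1 B:1 rd:5 wr:2>
#2 ALU src=r5,r5 dispatched  <A:1 Mu:1 Ld:1 B:1 rd:4 wr:1>
#3 MUL src=r1,r5 dispatched  <A:1 Mu:0 Ld:1 B:1 rd:2 wr:0>
#4 MEM src=r5 held:WR_PORT  <A:1 Mu:0 Ld:1 B:1 rd:2 wr:0>
#5 MUL src=r1,r3 held:FU  <A:1 Mu:0 Ld:1 B:1 rd:2 wr:0>
#6 MUL src=r5,r1 held:FU  <A:1 Mu:0 Ld:1 B:1 rd:2 wr:0>
#7 ALU src=r1,r4 held:WR_PORT  <A:1 Mu:0 Ld:1 B:1 rd:2 wr:0>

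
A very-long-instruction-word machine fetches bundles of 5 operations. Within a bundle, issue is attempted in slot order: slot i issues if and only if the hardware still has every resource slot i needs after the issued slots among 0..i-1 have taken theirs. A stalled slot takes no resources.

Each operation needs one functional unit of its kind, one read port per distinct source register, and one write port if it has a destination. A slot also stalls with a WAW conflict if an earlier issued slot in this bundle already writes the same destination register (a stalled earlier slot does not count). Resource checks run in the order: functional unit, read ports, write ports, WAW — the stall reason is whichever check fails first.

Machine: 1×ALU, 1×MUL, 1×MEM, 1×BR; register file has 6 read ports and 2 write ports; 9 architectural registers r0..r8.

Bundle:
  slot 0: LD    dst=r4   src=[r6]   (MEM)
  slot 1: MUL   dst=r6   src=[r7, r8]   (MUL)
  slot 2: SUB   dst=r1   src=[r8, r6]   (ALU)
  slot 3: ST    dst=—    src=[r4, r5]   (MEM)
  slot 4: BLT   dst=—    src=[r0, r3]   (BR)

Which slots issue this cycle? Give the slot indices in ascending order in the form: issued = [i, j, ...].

(0) want 1×MEM +1rd +1wr — yes → AL1|MU1|ME0|BR1|rd5|wr1
(1) want 1×MUL +2rd +1wr — yes → AL1|MU0|ME0|BR1|rd3|wr0
(2) want 1×ALU +2rd +1wr — WR_PORT → AL1|MU0|ME0|BR1|rd3|wr0
(3) want 1×MEM +2rd +0wr — FU → AL1|MU0|ME0|BR1|rd3|wr0
(4) want 1×BR +2rd +0wr — yes → AL1|MU0|ME0|BR0|rd1|wr0

issued = [0, 1, 4]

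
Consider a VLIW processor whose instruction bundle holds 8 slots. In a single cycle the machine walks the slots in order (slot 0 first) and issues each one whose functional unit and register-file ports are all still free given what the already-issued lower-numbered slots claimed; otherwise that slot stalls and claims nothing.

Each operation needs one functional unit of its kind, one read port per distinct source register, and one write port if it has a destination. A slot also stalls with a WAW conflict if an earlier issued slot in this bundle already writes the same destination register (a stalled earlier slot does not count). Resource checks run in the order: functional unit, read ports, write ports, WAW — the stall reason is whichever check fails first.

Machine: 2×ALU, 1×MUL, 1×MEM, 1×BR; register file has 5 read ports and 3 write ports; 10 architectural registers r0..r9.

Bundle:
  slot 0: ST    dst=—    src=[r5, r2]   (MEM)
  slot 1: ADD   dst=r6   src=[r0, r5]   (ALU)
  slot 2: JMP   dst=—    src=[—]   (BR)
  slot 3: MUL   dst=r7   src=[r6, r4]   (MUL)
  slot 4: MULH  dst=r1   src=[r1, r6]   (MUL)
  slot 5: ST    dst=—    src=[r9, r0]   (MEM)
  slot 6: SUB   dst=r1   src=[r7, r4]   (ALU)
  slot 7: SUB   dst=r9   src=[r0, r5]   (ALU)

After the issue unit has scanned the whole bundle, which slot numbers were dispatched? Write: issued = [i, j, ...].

(0) want 1×MEM +2rd +0wr — yes → AL2|MU1|ME0|BR1|rd3|wr3
(1) want 1×ALU +2rd +1wr — yes → AL1|MU1|ME0|BR1|rd1|wr2
(2) want 1×BR +0rd +0wr — yes → AL1|MU1|ME0|BR0|rd1|wr2
(3) want 1×MUL +2rd +1wr — RD_PORT → AL1|MU1|ME0|BR0|rd1|wr2
(4) want 1×MUL +2rd +1wr — RD_PORT → AL1|MU1|ME0|BR0|rd1|wr2
(5) want 1×MEM +2rd +0wr — FU → AL1|MU1|ME0|BR0|rd1|wr2
(6) want 1×ALU +2rd +1wr — RD_PORT → AL1|MU1|ME0|BR0|rd1|wr2
(7) want 1×ALU +2rd +1wr — RD_PORT → AL1|MU1|ME0|BR0|rd1|wr2

issued = [0, 1, 2]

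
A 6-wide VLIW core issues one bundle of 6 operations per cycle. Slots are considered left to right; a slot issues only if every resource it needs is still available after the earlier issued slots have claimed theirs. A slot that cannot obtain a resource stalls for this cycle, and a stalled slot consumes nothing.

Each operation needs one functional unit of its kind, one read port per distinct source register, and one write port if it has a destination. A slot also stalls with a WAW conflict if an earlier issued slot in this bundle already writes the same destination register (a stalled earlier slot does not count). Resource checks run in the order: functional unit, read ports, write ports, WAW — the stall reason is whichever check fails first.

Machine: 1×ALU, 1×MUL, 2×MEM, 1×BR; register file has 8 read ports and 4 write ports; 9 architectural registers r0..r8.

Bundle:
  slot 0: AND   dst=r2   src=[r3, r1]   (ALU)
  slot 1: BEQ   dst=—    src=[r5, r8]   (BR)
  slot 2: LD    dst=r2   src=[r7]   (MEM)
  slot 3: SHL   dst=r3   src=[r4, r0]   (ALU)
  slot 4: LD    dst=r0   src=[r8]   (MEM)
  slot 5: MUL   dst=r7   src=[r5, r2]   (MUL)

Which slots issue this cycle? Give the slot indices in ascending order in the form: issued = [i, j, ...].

  0. ALU→r2 ⇒ go  {0A/1Mu/2Ld/1B | 6r 3w}
  1. BR ⇒ go  {0A/1Mu/2Ld/0B | 4r 3w}
  2. MEM→r2 ⇒ no(WAW)  {0A/1Mu/2Ld/0B | 4r 3w}
  3. ALU→r3 ⇒ no(FU)  {0A/1Mu/2Ld/0B | 4r 3w}
  4. MEM→r0 ⇒ go  {0A/1Mu/1Ld/0B | 3r 2w}
  5. MUL→r7 ⇒ go  {0A/0Mu/1Ld/0B | 1r 1w}

issued = [0, 1, 4, 5]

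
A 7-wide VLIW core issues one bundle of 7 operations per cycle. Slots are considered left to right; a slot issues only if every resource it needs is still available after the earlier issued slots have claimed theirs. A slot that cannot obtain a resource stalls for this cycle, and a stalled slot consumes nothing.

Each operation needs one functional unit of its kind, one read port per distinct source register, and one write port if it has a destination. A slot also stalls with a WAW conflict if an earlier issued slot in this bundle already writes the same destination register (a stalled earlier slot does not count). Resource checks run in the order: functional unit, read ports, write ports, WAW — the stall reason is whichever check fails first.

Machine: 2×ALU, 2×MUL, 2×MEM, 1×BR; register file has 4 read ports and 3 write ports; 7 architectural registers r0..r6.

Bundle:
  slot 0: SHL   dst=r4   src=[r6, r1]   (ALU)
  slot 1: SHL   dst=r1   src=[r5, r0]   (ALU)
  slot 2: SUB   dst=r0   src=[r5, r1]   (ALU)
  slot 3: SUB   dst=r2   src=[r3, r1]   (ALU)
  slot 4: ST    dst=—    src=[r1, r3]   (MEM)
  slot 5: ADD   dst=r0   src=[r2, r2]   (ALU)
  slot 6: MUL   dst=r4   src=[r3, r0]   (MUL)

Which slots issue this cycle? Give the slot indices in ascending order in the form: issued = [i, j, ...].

issued = [0, 1]

[0] ALU needs rd=2 wr=1: ok; after: ALU=1 MUL=2 MEM=2 BR=1, R=2, W=2
[1] ALU needs rd=2 wr=1: ok; after: ALU=0 MUL=2 MEM=2 BR=1, R=0, W=1
[2] ALU needs rd=2 wr=1: FU; after: ALU=0 MUL=2 MEM=2 BR=1, R=0, W=1
[3] ALU needs rd=2 wr=1: FU; after: ALU=0 MUL=2 MEM=2 BR=1, R=0, W=1
[4] MEM needs rd=2 wr=0: RD_PORT; after: ALU=0 MUL=2 MEM=2 BR=1, R=0, W=1
[5] ALU needs rd=1 wr=1: FU; after: ALU=0 MUL=2 MEM=2 BR=1, R=0, W=1
[6] MUL needs rd=2 wr=1: RD_PORT; after: ALU=0 MUL=2 MEM=2 BR=1, R=0, W=1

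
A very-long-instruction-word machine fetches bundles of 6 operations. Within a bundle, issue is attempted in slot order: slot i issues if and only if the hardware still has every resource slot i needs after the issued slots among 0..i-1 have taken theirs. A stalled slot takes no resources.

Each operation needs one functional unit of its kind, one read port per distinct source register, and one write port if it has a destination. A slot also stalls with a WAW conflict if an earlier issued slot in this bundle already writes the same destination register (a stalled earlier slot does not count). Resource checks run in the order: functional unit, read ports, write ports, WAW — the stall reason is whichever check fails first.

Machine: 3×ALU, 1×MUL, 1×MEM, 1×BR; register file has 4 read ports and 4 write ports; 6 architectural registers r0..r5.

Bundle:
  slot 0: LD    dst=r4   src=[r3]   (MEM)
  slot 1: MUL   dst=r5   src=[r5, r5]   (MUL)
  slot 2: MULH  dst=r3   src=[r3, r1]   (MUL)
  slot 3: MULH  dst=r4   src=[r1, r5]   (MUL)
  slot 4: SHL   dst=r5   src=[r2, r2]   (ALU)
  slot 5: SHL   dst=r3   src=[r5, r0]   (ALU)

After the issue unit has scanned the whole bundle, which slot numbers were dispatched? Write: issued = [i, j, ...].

issued = [0, 1, 5]

[0] MEM needs rd=1 wr=1: ok; after: ALU=3 MUL=1 MEM=0 BR=1, R=3, W=3
[1] MUL needs rd=1 wr=1: ok; after: ALU=3 MUL=0 MEM=0 BR=1, R=2, W=2
[2] MUL needs rd=2 wr=1: FU; after: ALU=3 MUL=0 MEM=0 BR=1, R=2, W=2
[3] MUL needs rd=2 wr=1: FU; after: ALU=3 MUL=0 MEM=0 BR=1, R=2, W=2
[4] ALU needs rd=1 wr=1: WAW; after: ALU=3 MUL=0 MEM=0 BR=1, R=2, W=2
[5] ALU needs rd=2 wr=1: ok; after: ALU=2 MUL=0 MEM=0 BR=1, R=0, W=1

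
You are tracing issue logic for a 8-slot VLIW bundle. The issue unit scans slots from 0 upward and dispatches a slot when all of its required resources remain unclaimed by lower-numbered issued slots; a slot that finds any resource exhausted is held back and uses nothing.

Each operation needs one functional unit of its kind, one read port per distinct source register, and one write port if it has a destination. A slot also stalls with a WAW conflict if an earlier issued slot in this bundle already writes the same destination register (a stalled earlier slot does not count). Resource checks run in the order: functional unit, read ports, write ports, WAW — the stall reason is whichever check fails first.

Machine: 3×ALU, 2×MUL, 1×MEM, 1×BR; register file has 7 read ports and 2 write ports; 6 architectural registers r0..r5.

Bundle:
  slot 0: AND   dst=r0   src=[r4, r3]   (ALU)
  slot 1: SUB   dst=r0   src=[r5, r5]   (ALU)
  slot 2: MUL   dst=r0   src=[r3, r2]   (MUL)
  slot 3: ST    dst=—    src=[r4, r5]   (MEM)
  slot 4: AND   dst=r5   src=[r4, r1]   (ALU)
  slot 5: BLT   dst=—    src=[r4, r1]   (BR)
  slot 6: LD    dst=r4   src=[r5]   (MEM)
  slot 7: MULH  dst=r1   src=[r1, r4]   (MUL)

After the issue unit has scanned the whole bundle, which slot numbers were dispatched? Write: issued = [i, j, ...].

issued = [0, 3, 4]

[0] ALU needs rd=2 wr=1: ok; after: ALU=2 MUL=2 MEM=1 BR=1, R=5, W=1
[1] ALU needs rd=1 wr=1: WAW; after: ALU=2 MUL=2 MEM=1 BR=1, R=5, W=1
[2] MUL needs rd=2 wr=1: WAW; after: ALU=2 MUL=2 MEM=1 BR=1, R=5, W=1
[3] MEM needs rd=2 wr=0: ok; after: ALU=2 MUL=2 MEM=0 BR=1, R=3, W=1
[4] ALU needs rd=2 wr=1: ok; after: ALU=1 MUL=2 MEM=0 BR=1, R=1, W=0
[5] BR needs rd=2 wr=0: RD_PORT; after: ALU=1 MUL=2 MEM=0 BR=1, R=1, W=0
[6] MEM needs rd=1 wr=1: FU; after: ALU=1 MUL=2 MEM=0 BR=1, R=1, W=0
[7] MUL needs rd=2 wr=1: RD_PORT; after: ALU=1 MUL=2 MEM=0 BR=1, R=1, W=0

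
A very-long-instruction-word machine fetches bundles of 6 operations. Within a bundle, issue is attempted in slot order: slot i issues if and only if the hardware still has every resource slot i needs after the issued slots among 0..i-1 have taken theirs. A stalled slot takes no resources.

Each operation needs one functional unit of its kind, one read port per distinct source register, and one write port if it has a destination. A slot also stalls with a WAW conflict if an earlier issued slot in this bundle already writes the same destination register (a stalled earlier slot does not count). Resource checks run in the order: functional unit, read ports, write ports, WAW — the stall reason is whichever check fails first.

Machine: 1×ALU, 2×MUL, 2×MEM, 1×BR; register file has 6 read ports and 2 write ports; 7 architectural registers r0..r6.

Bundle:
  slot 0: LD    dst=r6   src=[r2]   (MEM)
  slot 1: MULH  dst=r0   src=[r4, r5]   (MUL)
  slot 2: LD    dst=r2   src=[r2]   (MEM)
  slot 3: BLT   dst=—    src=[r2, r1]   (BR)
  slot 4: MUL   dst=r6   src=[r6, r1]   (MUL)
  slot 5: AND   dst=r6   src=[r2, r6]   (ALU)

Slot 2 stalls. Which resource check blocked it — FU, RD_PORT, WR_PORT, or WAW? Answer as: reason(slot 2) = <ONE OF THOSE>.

reason(slot 2) = WR_PORT

[0] MEM needs rd=1 wr=1: ok; after: ALU=1 MUL=2 MEM=1 BR=1, R=5, W=1
[1] MUL needs rd=2 wr=1: ok; after: ALU=1 MUL=1 MEM=1 BR=1, R=3, W=0
[2] MEM needs rd=1 wr=1: WR_PORT; after: ALU=1 MUL=1 MEM=1 BR=1, R=3, W=0
[3] BR needs rd=2 wr=0: ok; after: ALU=1 MUL=1 MEM=1 BR=0, R=1, W=0
[4] MUL needs rd=2 wr=1: RD_PORT; after: ALU=1 MUL=1 MEM=1 BR=0, R=1, W=0
[5] ALU needs rd=2 wr=1: RD_PORT; after: ALU=1 MUL=1 MEM=1 BR=0, R=1, W=0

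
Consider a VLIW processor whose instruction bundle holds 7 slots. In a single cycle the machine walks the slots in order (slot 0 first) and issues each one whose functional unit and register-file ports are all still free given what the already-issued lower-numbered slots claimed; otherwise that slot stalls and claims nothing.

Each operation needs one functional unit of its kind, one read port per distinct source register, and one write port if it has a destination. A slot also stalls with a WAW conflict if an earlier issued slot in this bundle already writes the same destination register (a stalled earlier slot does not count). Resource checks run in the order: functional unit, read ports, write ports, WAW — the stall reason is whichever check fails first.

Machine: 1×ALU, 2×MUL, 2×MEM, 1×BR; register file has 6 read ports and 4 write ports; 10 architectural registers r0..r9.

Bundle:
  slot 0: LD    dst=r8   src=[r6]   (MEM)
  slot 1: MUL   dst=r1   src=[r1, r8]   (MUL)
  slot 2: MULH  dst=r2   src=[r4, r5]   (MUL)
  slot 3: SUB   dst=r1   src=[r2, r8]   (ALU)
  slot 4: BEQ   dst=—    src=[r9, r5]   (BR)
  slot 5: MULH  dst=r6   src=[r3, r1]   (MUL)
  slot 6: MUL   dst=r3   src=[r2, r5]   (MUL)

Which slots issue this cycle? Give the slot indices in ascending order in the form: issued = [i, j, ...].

issued = [0, 1, 2]

slot 0 (MEM): ISSUE — free A1,Mu2,Ld1,B1 rp5 wp3
slot 1 (MUL): ISSUE — free A1,Mu1,Ld1,B1 rp3 wp2
slot 2 (MUL): ISSUE — free A1,Mu0,Ld1,B1 rp1 wp1
slot 3 (ALU): stall RD_PORT — free A1,Mu0,Ld1,B1 rp1 wp1
slot 4 (BR): stall RD_PORT — free A1,Mu0,Ld1,B1 rp1 wp1
slot 5 (MUL): stall FU — free A1,Mu0,Ld1,B1 rp1 wp1
slot 6 (MUL): stall FU — free A1,Mu0,Ld1,B1 rp1 wp1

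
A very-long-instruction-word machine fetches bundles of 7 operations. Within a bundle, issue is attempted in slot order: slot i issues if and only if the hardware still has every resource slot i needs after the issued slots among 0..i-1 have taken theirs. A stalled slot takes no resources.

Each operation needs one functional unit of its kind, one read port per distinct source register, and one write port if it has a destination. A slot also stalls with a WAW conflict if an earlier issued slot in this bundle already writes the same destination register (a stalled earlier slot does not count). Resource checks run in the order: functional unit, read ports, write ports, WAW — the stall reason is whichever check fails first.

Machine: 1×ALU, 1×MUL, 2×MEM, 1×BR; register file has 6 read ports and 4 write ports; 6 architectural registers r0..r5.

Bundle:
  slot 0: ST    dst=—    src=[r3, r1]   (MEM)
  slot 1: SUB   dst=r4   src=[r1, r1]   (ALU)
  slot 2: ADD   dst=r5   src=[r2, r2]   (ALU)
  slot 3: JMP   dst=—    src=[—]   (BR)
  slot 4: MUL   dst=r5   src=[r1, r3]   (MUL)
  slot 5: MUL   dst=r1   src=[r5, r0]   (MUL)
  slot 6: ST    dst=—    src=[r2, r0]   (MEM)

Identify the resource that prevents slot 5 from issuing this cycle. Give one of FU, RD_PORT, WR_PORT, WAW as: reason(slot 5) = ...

  0. MEM ⇒ go  {1A/1Mu/1Ld/1B | 4r 4w}
  1. ALU→r4 ⇒ go  {0A/1Mu/1Ld/1B | 3r 3w}
  2. ALU→r5 ⇒ no(FU)  {0A/1Mu/1Ld/1B | 3r 3w}
  3. BR ⇒ go  {0A/1Mu/1Ld/0B | 3r 3w}
  4. MUL→r5 ⇒ go  {0A/0Mu/1Ld/0B | 1r 2w}
  5. MUL→r1 ⇒ no(FU)  {0A/0Mu/1Ld/0B | 1r 2w}
  6. MEM ⇒ no(RD_PORT)  {0A/0Mu/1Ld/0B | 1r 2w}

reason(slot 5) = FU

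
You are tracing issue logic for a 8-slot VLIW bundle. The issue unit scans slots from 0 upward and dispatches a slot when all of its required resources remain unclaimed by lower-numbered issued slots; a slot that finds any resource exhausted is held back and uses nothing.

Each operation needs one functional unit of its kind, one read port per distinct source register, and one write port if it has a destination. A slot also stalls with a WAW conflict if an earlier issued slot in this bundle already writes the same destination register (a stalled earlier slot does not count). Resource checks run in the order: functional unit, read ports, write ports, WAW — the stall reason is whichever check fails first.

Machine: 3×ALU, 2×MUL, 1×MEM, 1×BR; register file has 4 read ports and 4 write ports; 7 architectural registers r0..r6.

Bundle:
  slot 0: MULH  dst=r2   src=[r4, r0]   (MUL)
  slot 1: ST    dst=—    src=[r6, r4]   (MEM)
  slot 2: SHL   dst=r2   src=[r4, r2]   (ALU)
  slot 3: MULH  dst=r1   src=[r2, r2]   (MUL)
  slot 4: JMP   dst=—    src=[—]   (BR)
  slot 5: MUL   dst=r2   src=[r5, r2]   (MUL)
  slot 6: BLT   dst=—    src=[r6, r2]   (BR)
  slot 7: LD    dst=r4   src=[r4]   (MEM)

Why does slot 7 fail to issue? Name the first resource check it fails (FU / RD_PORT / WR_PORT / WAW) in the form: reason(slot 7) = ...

  0. MUL→r2 ⇒ go  {3A/1Mu/1Ld/1B | 2r 3w}
  1. MEM ⇒ go  {3A/1Mu/0Ld/1B | 0r 3w}
  2. ALU→r2 ⇒ no(RD_PORT)  {3A/1Mu/0Ld/1B | 0r 3w}
  3. MUL→r1 ⇒ no(RD_PORT)  {3A/1Mu/0Ld/1B | 0r 3w}
  4. BR ⇒ go  {3A/1Mu/0Ld/0B | 0r 3w}
  5. MUL→r2 ⇒ no(RD_PORT)  {3A/1Mu/0Ld/0B | 0r 3w}
  6. BR ⇒ no(FU)  {3A/1Mu/0Ld/0B | 0r 3w}
  7. MEM→r4 ⇒ no(FU)  {3A/1Mu/0Ld/0B | 0r 3w}

reason(slot 7) = FU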